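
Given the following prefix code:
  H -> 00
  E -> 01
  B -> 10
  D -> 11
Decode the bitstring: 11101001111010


Decoding step by step:
Bits 11 -> D
Bits 10 -> B
Bits 10 -> B
Bits 01 -> E
Bits 11 -> D
Bits 10 -> B
Bits 10 -> B


Decoded message: DBBEDBB


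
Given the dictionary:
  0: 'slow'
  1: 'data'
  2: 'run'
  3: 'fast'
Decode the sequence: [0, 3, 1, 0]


Look up each index in the dictionary:
  0 -> 'slow'
  3 -> 'fast'
  1 -> 'data'
  0 -> 'slow'

Decoded: "slow fast data slow"


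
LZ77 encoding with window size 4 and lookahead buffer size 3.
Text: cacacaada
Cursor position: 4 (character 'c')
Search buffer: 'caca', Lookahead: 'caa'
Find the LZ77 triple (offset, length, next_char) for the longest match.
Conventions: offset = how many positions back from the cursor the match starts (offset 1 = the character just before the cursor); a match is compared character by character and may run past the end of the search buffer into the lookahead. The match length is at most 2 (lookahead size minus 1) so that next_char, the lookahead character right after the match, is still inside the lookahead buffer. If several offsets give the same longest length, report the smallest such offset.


Try each offset into the search buffer:
  offset=1 (pos 3, char 'a'): match length 0
  offset=2 (pos 2, char 'c'): match length 2
  offset=3 (pos 1, char 'a'): match length 0
  offset=4 (pos 0, char 'c'): match length 2
Longest match has length 2, found at offsets 2, 4; take the smallest, offset 2.
next_char = character at position 4 + 2 = 6 -> 'a'

Best match: offset=2, length=2 (matching 'ca' starting at position 2)
LZ77 triple: (2, 2, 'a')


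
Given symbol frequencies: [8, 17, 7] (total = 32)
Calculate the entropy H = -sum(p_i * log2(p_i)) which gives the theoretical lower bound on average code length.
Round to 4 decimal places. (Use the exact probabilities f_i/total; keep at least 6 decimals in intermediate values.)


Per-symbol terms -p_i * log2(p_i) with p_i = f_i/32:
  p = 8/32 = 0.250000: log2(p) = -2.000000, -p*log2(p) = 0.500000
  p = 17/32 = 0.531250: log2(p) = -0.912537, -p*log2(p) = 0.484785
  p = 7/32 = 0.218750: log2(p) = -2.192645, -p*log2(p) = 0.479641
H = 0.500000 + 0.484785 + 0.479641 = 1.464426

H = 1.4644 bits/symbol


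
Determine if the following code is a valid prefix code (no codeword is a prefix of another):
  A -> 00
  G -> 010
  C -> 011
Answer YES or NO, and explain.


Checking each pair (does one codeword prefix another?):
  A='00' vs G='010': no prefix
  A='00' vs C='011': no prefix
  G='010' vs A='00': no prefix
  G='010' vs C='011': no prefix
  C='011' vs A='00': no prefix
  C='011' vs G='010': no prefix
No violation found over all pairs.

YES -- this is a valid prefix code. No codeword is a prefix of any other codeword.


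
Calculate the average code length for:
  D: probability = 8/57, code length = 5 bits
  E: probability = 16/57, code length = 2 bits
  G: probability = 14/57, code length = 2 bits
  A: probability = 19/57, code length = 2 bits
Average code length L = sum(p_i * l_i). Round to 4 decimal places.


Weighted contributions p_i * l_i:
  D: (8/57) * 5 = 40/57
  E: (16/57) * 2 = 32/57
  G: (14/57) * 2 = 28/57
  A: (19/57) * 2 = 38/57
Sum = (40 + 32 + 28 + 38)/57 = 138/57

L = 138/57 = 2.4211 bits/symbol


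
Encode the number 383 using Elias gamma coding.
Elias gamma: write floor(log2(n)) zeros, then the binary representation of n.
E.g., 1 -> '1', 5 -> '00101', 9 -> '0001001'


num_bits = floor(log2(383)) + 1 = 9
leading_zeros = num_bits - 1 = 8
binary(383) = 101111111

Elias gamma(383) = '00000000' + '101111111' = 00000000101111111 (17 bits)


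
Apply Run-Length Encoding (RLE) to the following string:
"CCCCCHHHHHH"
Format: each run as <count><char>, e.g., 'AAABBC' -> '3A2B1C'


Scanning runs left to right:
  i=0: run of 'C' x 5 -> '5C'
  i=5: run of 'H' x 6 -> '6H'

RLE = 5C6H


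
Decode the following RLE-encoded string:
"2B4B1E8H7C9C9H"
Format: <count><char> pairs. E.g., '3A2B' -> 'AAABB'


Expanding each <count><char> pair:
  2B -> 'BB'
  4B -> 'BBBB'
  1E -> 'E'
  8H -> 'HHHHHHHH'
  7C -> 'CCCCCCC'
  9C -> 'CCCCCCCCC'
  9H -> 'HHHHHHHHH'

Decoded = BBBBBBEHHHHHHHHCCCCCCCCCCCCCCCCHHHHHHHHH


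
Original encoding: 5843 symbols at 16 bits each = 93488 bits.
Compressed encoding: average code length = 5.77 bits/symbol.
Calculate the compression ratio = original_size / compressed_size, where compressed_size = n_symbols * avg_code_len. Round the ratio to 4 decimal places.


original_size = n_symbols * orig_bits = 5843 * 16 = 93488 bits
compressed_size = n_symbols * avg_code_len = 5843 * 5.77 = 33714.11 bits
ratio = original_size / compressed_size = 93488 / 33714.11 = 2.773

Compression ratio = 2.773


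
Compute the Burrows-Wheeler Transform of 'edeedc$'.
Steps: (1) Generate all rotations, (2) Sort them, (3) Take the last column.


Rotations (sorted):
  0: $edeedc -> last char: c
  1: c$edeed -> last char: d
  2: dc$edee -> last char: e
  3: deedc$e -> last char: e
  4: edc$ede -> last char: e
  5: edeedc$ -> last char: $
  6: eedc$ed -> last char: d


BWT = cdeee$d


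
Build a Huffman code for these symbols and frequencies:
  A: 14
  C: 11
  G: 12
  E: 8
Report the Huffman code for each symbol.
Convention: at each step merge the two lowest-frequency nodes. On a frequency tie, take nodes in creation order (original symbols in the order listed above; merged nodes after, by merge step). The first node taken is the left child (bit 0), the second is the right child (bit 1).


Huffman tree construction:
Step 1: Merge E(8) + C(11) = 19
Step 2: Merge G(12) + A(14) = 26
Step 3: Merge (E+C)(19) + (G+A)(26) = 45
Read each symbol's code off the tree from the root (left child = 0, right child = 1).

Codes:
  A: 11 (length 2)
  C: 01 (length 2)
  G: 10 (length 2)
  E: 00 (length 2)
Average code length: 90/45 = 2.0000 bits/symbol


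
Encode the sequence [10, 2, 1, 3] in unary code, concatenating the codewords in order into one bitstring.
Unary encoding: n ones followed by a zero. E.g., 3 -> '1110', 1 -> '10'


Encode each number as n ones followed by a terminating 0:
  10 -> 11111111110 (11 bits)
  2 -> 110 (3 bits)
  1 -> 10 (2 bits)
  3 -> 1110 (4 bits)
Total length = 11 + 3 + 2 + 4 = 20 bits.

Unary([10, 2, 1, 3]) = 11111111110110101110 (20 bits)


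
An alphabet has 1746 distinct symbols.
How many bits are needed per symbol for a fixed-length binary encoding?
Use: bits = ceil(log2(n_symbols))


log2(1746) = 10.7698
Bracket: 2^10 = 1024 < 1746 <= 2^11 = 2048
So ceil(log2(1746)) = 11

bits = ceil(log2(1746)) = ceil(10.7698) = 11 bits


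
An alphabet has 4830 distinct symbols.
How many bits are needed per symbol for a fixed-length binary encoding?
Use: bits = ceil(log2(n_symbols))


log2(4830) = 12.2378
Bracket: 2^12 = 4096 < 4830 <= 2^13 = 8192
So ceil(log2(4830)) = 13

bits = ceil(log2(4830)) = ceil(12.2378) = 13 bits


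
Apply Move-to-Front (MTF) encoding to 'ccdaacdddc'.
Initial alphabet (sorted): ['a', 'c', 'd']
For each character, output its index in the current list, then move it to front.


MTF encoding:
'c': index 1 in ['a', 'c', 'd'] -> ['c', 'a', 'd']
'c': index 0 in ['c', 'a', 'd'] -> ['c', 'a', 'd']
'd': index 2 in ['c', 'a', 'd'] -> ['d', 'c', 'a']
'a': index 2 in ['d', 'c', 'a'] -> ['a', 'd', 'c']
'a': index 0 in ['a', 'd', 'c'] -> ['a', 'd', 'c']
'c': index 2 in ['a', 'd', 'c'] -> ['c', 'a', 'd']
'd': index 2 in ['c', 'a', 'd'] -> ['d', 'c', 'a']
'd': index 0 in ['d', 'c', 'a'] -> ['d', 'c', 'a']
'd': index 0 in ['d', 'c', 'a'] -> ['d', 'c', 'a']
'c': index 1 in ['d', 'c', 'a'] -> ['c', 'd', 'a']


Output: [1, 0, 2, 2, 0, 2, 2, 0, 0, 1]


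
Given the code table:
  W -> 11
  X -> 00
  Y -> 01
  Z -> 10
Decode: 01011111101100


Decoding:
01 -> Y
01 -> Y
11 -> W
11 -> W
10 -> Z
11 -> W
00 -> X


Result: YYWWZWX


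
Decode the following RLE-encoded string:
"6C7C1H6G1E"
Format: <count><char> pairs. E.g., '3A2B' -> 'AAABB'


Expanding each <count><char> pair:
  6C -> 'CCCCCC'
  7C -> 'CCCCCCC'
  1H -> 'H'
  6G -> 'GGGGGG'
  1E -> 'E'

Decoded = CCCCCCCCCCCCCHGGGGGGE


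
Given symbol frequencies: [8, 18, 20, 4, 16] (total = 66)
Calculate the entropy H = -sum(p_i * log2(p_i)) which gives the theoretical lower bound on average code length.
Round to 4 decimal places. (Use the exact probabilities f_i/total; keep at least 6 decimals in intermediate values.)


Per-symbol terms -p_i * log2(p_i) with p_i = f_i/66:
  p = 8/66 = 0.121212: log2(p) = -3.044394, -p*log2(p) = 0.369017
  p = 18/66 = 0.272727: log2(p) = -1.874469, -p*log2(p) = 0.511219
  p = 20/66 = 0.303030: log2(p) = -1.722466, -p*log2(p) = 0.521959
  p = 4/66 = 0.060606: log2(p) = -4.044394, -p*log2(p) = 0.245115
  p = 16/66 = 0.242424: log2(p) = -2.044394, -p*log2(p) = 0.495611
H = 0.369017 + 0.511219 + 0.521959 + 0.245115 + 0.495611 = 2.142921

H = 2.1429 bits/symbol


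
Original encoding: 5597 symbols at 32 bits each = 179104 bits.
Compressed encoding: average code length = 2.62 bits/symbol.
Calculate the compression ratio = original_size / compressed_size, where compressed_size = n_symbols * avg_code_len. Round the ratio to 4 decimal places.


original_size = n_symbols * orig_bits = 5597 * 32 = 179104 bits
compressed_size = n_symbols * avg_code_len = 5597 * 2.62 = 14664.14 bits
ratio = original_size / compressed_size = 179104 / 14664.14 = 12.2137

Compression ratio = 12.2137


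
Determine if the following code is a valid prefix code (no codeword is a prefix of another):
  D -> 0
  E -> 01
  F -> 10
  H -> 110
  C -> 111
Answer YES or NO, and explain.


Checking each pair (does one codeword prefix another?):
  D='0' vs E='01': prefix -- VIOLATION

NO -- this is NOT a valid prefix code. D (0) is a prefix of E (01).


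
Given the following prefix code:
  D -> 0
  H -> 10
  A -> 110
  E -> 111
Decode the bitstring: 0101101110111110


Decoding step by step:
Bits 0 -> D
Bits 10 -> H
Bits 110 -> A
Bits 111 -> E
Bits 0 -> D
Bits 111 -> E
Bits 110 -> A


Decoded message: DHAEDEA


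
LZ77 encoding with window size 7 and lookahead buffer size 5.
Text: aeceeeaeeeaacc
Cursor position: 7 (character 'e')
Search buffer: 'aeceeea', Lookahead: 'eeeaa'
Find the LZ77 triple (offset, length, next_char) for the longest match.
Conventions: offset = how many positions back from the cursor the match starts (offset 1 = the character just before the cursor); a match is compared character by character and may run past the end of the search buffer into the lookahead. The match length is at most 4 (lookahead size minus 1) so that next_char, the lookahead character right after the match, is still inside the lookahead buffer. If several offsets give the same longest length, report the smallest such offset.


Try each offset into the search buffer:
  offset=1 (pos 6, char 'a'): match length 0
  offset=2 (pos 5, char 'e'): match length 1
  offset=3 (pos 4, char 'e'): match length 2
  offset=4 (pos 3, char 'e'): match length 4
  offset=5 (pos 2, char 'c'): match length 0
  offset=6 (pos 1, char 'e'): match length 1
  offset=7 (pos 0, char 'a'): match length 0
Longest match has length 4 at offset 4.
next_char = character at position 7 + 4 = 11 -> 'a'

Best match: offset=4, length=4 (matching 'eeea' starting at position 3)
LZ77 triple: (4, 4, 'a')


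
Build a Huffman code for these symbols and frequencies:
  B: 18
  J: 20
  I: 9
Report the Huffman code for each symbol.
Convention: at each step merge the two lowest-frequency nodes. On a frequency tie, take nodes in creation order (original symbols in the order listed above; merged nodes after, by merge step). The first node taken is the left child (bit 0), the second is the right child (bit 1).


Huffman tree construction:
Step 1: Merge I(9) + B(18) = 27
Step 2: Merge J(20) + (I+B)(27) = 47
Read each symbol's code off the tree from the root (left child = 0, right child = 1).

Codes:
  B: 11 (length 2)
  J: 0 (length 1)
  I: 10 (length 2)
Average code length: 74/47 = 1.5745 bits/symbol


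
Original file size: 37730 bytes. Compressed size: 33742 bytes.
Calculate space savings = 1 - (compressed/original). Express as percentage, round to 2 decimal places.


ratio = compressed/original = 33742/37730 = 0.894302
savings = 1 - ratio = 1 - 0.894302 = 0.105698
as a percentage: 0.105698 * 100 = 10.57%

Space savings = 1 - 33742/37730 = 10.57%


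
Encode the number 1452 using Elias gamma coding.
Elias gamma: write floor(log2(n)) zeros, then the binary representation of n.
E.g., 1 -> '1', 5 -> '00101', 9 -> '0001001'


num_bits = floor(log2(1452)) + 1 = 11
leading_zeros = num_bits - 1 = 10
binary(1452) = 10110101100

Elias gamma(1452) = '0000000000' + '10110101100' = 000000000010110101100 (21 bits)


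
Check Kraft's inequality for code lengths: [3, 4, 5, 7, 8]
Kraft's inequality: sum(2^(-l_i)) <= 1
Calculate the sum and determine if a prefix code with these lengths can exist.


Sum = 2^(-3) + 2^(-4) + 2^(-5) + 2^(-7) + 2^(-8)
    = 0.125 + 0.0625 + 0.03125 + 0.0078125 + 0.00390625
    = 59/256 = 0.23046875
Since 0.23046875 <= 1, Kraft's inequality IS satisfied.
A prefix code with these lengths CAN exist.

Kraft sum = 0.23046875. Satisfied.


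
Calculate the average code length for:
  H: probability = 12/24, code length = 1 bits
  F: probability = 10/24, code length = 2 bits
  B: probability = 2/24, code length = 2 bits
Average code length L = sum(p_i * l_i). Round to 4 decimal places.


Weighted contributions p_i * l_i:
  H: (12/24) * 1 = 12/24
  F: (10/24) * 2 = 20/24
  B: (2/24) * 2 = 4/24
Sum = (12 + 20 + 4)/24 = 36/24

L = 36/24 = 1.5000 bits/symbol


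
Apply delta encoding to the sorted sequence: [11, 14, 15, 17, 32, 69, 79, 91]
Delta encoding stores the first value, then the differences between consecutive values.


First value: 11
Deltas:
  14 - 11 = 3
  15 - 14 = 1
  17 - 15 = 2
  32 - 17 = 15
  69 - 32 = 37
  79 - 69 = 10
  91 - 79 = 12


Delta encoded: [11, 3, 1, 2, 15, 37, 10, 12]


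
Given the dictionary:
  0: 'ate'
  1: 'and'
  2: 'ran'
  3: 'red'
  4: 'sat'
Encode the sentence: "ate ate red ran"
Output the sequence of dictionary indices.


Look up each word in the dictionary:
  'ate' -> 0
  'ate' -> 0
  'red' -> 3
  'ran' -> 2

Encoded: [0, 0, 3, 2]


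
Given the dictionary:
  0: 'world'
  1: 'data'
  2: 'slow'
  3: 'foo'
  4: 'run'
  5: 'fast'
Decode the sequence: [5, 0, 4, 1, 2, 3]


Look up each index in the dictionary:
  5 -> 'fast'
  0 -> 'world'
  4 -> 'run'
  1 -> 'data'
  2 -> 'slow'
  3 -> 'foo'

Decoded: "fast world run data slow foo"


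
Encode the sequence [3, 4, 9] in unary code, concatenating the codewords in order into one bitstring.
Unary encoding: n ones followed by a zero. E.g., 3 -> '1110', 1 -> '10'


Encode each number as n ones followed by a terminating 0:
  3 -> 1110 (4 bits)
  4 -> 11110 (5 bits)
  9 -> 1111111110 (10 bits)
Total length = 4 + 5 + 10 = 19 bits.

Unary([3, 4, 9]) = 1110111101111111110 (19 bits)


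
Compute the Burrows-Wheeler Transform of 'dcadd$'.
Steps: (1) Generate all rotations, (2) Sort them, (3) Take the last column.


Rotations (sorted):
  0: $dcadd -> last char: d
  1: add$dc -> last char: c
  2: cadd$d -> last char: d
  3: d$dcad -> last char: d
  4: dcadd$ -> last char: $
  5: dd$dca -> last char: a


BWT = dcdd$a


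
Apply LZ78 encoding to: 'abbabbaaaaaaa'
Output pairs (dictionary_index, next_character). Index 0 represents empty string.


LZ78 encoding steps:
Dictionary: {0: ''}
Step 1: w='' (idx 0), next='a' -> output (0, 'a'), add 'a' as idx 1
Step 2: w='' (idx 0), next='b' -> output (0, 'b'), add 'b' as idx 2
Step 3: w='b' (idx 2), next='a' -> output (2, 'a'), add 'ba' as idx 3
Step 4: w='b' (idx 2), next='b' -> output (2, 'b'), add 'bb' as idx 4
Step 5: w='a' (idx 1), next='a' -> output (1, 'a'), add 'aa' as idx 5
Step 6: w='aa' (idx 5), next='a' -> output (5, 'a'), add 'aaa' as idx 6
Step 7: w='aa' (idx 5), end of input -> output (5, '')


Encoded: [(0, 'a'), (0, 'b'), (2, 'a'), (2, 'b'), (1, 'a'), (5, 'a'), (5, '')]


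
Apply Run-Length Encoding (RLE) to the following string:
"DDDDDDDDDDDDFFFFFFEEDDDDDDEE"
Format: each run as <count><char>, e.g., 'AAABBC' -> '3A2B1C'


Scanning runs left to right:
  i=0: run of 'D' x 12 -> '12D'
  i=12: run of 'F' x 6 -> '6F'
  i=18: run of 'E' x 2 -> '2E'
  i=20: run of 'D' x 6 -> '6D'
  i=26: run of 'E' x 2 -> '2E'

RLE = 12D6F2E6D2E


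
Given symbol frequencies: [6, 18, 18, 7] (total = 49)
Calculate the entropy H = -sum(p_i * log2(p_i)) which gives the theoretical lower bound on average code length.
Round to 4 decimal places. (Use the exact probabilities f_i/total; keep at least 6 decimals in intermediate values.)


Per-symbol terms -p_i * log2(p_i) with p_i = f_i/49:
  p = 6/49 = 0.122449: log2(p) = -3.029747, -p*log2(p) = 0.370989
  p = 18/49 = 0.367347: log2(p) = -1.444785, -p*log2(p) = 0.530737
  p = 18/49 = 0.367347: log2(p) = -1.444785, -p*log2(p) = 0.530737
  p = 7/49 = 0.142857: log2(p) = -2.807355, -p*log2(p) = 0.401051
H = 0.370989 + 0.530737 + 0.530737 + 0.401051 = 1.833514

H = 1.8335 bits/symbol


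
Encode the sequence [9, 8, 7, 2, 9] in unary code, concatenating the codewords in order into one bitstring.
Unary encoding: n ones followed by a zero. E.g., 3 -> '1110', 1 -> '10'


Encode each number as n ones followed by a terminating 0:
  9 -> 1111111110 (10 bits)
  8 -> 111111110 (9 bits)
  7 -> 11111110 (8 bits)
  2 -> 110 (3 bits)
  9 -> 1111111110 (10 bits)
Total length = 10 + 9 + 8 + 3 + 10 = 40 bits.

Unary([9, 8, 7, 2, 9]) = 1111111110111111110111111101101111111110 (40 bits)


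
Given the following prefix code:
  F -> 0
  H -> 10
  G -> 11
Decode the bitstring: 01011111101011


Decoding step by step:
Bits 0 -> F
Bits 10 -> H
Bits 11 -> G
Bits 11 -> G
Bits 11 -> G
Bits 0 -> F
Bits 10 -> H
Bits 11 -> G


Decoded message: FHGGGFHG


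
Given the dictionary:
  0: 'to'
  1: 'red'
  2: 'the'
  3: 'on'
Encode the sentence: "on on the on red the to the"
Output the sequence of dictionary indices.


Look up each word in the dictionary:
  'on' -> 3
  'on' -> 3
  'the' -> 2
  'on' -> 3
  'red' -> 1
  'the' -> 2
  'to' -> 0
  'the' -> 2

Encoded: [3, 3, 2, 3, 1, 2, 0, 2]


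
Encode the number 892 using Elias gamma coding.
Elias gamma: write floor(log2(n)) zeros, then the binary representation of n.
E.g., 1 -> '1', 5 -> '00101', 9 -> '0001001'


num_bits = floor(log2(892)) + 1 = 10
leading_zeros = num_bits - 1 = 9
binary(892) = 1101111100

Elias gamma(892) = '000000000' + '1101111100' = 0000000001101111100 (19 bits)


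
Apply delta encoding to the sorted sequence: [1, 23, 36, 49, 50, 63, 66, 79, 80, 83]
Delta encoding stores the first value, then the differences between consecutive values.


First value: 1
Deltas:
  23 - 1 = 22
  36 - 23 = 13
  49 - 36 = 13
  50 - 49 = 1
  63 - 50 = 13
  66 - 63 = 3
  79 - 66 = 13
  80 - 79 = 1
  83 - 80 = 3


Delta encoded: [1, 22, 13, 13, 1, 13, 3, 13, 1, 3]


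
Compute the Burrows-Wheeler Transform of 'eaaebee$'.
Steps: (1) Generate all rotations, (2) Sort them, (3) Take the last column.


Rotations (sorted):
  0: $eaaebee -> last char: e
  1: aaebee$e -> last char: e
  2: aebee$ea -> last char: a
  3: bee$eaae -> last char: e
  4: e$eaaebe -> last char: e
  5: eaaebee$ -> last char: $
  6: ebee$eaa -> last char: a
  7: ee$eaaeb -> last char: b


BWT = eeaee$ab


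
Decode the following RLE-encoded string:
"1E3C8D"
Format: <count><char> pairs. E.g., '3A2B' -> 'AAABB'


Expanding each <count><char> pair:
  1E -> 'E'
  3C -> 'CCC'
  8D -> 'DDDDDDDD'

Decoded = ECCCDDDDDDDD


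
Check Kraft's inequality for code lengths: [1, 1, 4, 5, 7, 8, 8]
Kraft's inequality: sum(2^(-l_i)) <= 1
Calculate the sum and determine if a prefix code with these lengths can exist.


Sum = 2^(-1) + 2^(-1) + 2^(-4) + 2^(-5) + 2^(-7) + 2^(-8) + 2^(-8)
    = 0.5 + 0.5 + 0.0625 + 0.03125 + 0.0078125 + 0.00390625 + 0.00390625
    = 284/256 = 1.109375
Since 1.109375 > 1, Kraft's inequality is NOT satisfied.
A prefix code with these lengths CANNOT exist.

Kraft sum = 1.109375. Not satisfied.


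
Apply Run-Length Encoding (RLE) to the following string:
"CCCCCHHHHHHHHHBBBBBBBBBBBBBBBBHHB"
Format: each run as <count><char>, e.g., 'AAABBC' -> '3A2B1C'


Scanning runs left to right:
  i=0: run of 'C' x 5 -> '5C'
  i=5: run of 'H' x 9 -> '9H'
  i=14: run of 'B' x 16 -> '16B'
  i=30: run of 'H' x 2 -> '2H'
  i=32: run of 'B' x 1 -> '1B'

RLE = 5C9H16B2H1B


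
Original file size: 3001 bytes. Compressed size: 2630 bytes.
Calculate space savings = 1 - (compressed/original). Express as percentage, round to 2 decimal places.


ratio = compressed/original = 2630/3001 = 0.876375
savings = 1 - ratio = 1 - 0.876375 = 0.123625
as a percentage: 0.123625 * 100 = 12.36%

Space savings = 1 - 2630/3001 = 12.36%


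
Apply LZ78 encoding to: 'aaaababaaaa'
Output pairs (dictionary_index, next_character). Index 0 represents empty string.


LZ78 encoding steps:
Dictionary: {0: ''}
Step 1: w='' (idx 0), next='a' -> output (0, 'a'), add 'a' as idx 1
Step 2: w='a' (idx 1), next='a' -> output (1, 'a'), add 'aa' as idx 2
Step 3: w='a' (idx 1), next='b' -> output (1, 'b'), add 'ab' as idx 3
Step 4: w='ab' (idx 3), next='a' -> output (3, 'a'), add 'aba' as idx 4
Step 5: w='aa' (idx 2), next='a' -> output (2, 'a'), add 'aaa' as idx 5


Encoded: [(0, 'a'), (1, 'a'), (1, 'b'), (3, 'a'), (2, 'a')]


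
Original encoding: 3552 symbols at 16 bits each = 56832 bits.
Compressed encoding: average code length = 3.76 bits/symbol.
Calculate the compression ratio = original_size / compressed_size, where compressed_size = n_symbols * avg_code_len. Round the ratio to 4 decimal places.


original_size = n_symbols * orig_bits = 3552 * 16 = 56832 bits
compressed_size = n_symbols * avg_code_len = 3552 * 3.76 = 13355.52 bits
ratio = original_size / compressed_size = 56832 / 13355.52 = 4.2553

Compression ratio = 4.2553


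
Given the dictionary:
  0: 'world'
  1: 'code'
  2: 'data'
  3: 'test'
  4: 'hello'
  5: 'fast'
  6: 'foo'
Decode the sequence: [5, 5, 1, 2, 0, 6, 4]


Look up each index in the dictionary:
  5 -> 'fast'
  5 -> 'fast'
  1 -> 'code'
  2 -> 'data'
  0 -> 'world'
  6 -> 'foo'
  4 -> 'hello'

Decoded: "fast fast code data world foo hello"


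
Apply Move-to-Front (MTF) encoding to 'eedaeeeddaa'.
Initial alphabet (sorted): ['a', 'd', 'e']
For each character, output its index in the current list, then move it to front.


MTF encoding:
'e': index 2 in ['a', 'd', 'e'] -> ['e', 'a', 'd']
'e': index 0 in ['e', 'a', 'd'] -> ['e', 'a', 'd']
'd': index 2 in ['e', 'a', 'd'] -> ['d', 'e', 'a']
'a': index 2 in ['d', 'e', 'a'] -> ['a', 'd', 'e']
'e': index 2 in ['a', 'd', 'e'] -> ['e', 'a', 'd']
'e': index 0 in ['e', 'a', 'd'] -> ['e', 'a', 'd']
'e': index 0 in ['e', 'a', 'd'] -> ['e', 'a', 'd']
'd': index 2 in ['e', 'a', 'd'] -> ['d', 'e', 'a']
'd': index 0 in ['d', 'e', 'a'] -> ['d', 'e', 'a']
'a': index 2 in ['d', 'e', 'a'] -> ['a', 'd', 'e']
'a': index 0 in ['a', 'd', 'e'] -> ['a', 'd', 'e']


Output: [2, 0, 2, 2, 2, 0, 0, 2, 0, 2, 0]


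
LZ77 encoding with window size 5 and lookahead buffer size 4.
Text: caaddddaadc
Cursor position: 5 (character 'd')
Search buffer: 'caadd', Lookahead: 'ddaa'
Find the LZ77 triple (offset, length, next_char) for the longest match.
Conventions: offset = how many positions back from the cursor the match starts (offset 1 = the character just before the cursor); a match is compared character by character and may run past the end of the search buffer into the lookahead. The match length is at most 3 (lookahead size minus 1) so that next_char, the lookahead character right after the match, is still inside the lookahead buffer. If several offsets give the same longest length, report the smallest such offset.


Try each offset into the search buffer:
  offset=1 (pos 4, char 'd'): match length 2
  offset=2 (pos 3, char 'd'): match length 2
  offset=3 (pos 2, char 'a'): match length 0
  offset=4 (pos 1, char 'a'): match length 0
  offset=5 (pos 0, char 'c'): match length 0
Longest match has length 2, found at offsets 1, 2; take the smallest, offset 1.
next_char = character at position 5 + 2 = 7 -> 'a'

Best match: offset=1, length=2 (matching 'dd' starting at position 4)
LZ77 triple: (1, 2, 'a')


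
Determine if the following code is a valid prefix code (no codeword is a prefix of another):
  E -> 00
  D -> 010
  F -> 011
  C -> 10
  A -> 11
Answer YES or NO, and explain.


Checking each pair (does one codeword prefix another?):
  E='00' vs D='010': no prefix
  E='00' vs F='011': no prefix
  E='00' vs C='10': no prefix
  E='00' vs A='11': no prefix
  D='010' vs E='00': no prefix
  D='010' vs F='011': no prefix
  D='010' vs C='10': no prefix
  D='010' vs A='11': no prefix
  F='011' vs E='00': no prefix
  F='011' vs D='010': no prefix
  F='011' vs C='10': no prefix
  F='011' vs A='11': no prefix
  C='10' vs E='00': no prefix
  C='10' vs D='010': no prefix
  C='10' vs F='011': no prefix
  C='10' vs A='11': no prefix
  A='11' vs E='00': no prefix
  A='11' vs D='010': no prefix
  A='11' vs F='011': no prefix
  A='11' vs C='10': no prefix
No violation found over all pairs.

YES -- this is a valid prefix code. No codeword is a prefix of any other codeword.


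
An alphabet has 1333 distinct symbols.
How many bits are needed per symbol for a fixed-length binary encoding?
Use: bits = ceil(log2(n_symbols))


log2(1333) = 10.3805
Bracket: 2^10 = 1024 < 1333 <= 2^11 = 2048
So ceil(log2(1333)) = 11

bits = ceil(log2(1333)) = ceil(10.3805) = 11 bits


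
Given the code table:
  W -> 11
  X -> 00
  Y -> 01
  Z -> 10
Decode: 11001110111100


Decoding:
11 -> W
00 -> X
11 -> W
10 -> Z
11 -> W
11 -> W
00 -> X


Result: WXWZWWX


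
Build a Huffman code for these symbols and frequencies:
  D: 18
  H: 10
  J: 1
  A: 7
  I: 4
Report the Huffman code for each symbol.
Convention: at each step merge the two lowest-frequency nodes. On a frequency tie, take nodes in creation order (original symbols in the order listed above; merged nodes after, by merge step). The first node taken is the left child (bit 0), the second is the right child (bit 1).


Huffman tree construction:
Step 1: Merge J(1) + I(4) = 5
Step 2: Merge (J+I)(5) + A(7) = 12
Step 3: Merge H(10) + ((J+I)+A)(12) = 22
Step 4: Merge D(18) + (H+((J+I)+A))(22) = 40
Read each symbol's code off the tree from the root (left child = 0, right child = 1).

Codes:
  D: 0 (length 1)
  H: 10 (length 2)
  J: 1100 (length 4)
  A: 111 (length 3)
  I: 1101 (length 4)
Average code length: 79/40 = 1.9750 bits/symbol


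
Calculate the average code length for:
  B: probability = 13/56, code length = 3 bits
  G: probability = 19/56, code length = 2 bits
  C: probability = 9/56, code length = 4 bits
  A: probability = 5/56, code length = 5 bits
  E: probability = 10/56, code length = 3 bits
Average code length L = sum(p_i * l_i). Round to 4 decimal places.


Weighted contributions p_i * l_i:
  B: (13/56) * 3 = 39/56
  G: (19/56) * 2 = 38/56
  C: (9/56) * 4 = 36/56
  A: (5/56) * 5 = 25/56
  E: (10/56) * 3 = 30/56
Sum = (39 + 38 + 36 + 25 + 30)/56 = 168/56

L = 168/56 = 3.0000 bits/symbol


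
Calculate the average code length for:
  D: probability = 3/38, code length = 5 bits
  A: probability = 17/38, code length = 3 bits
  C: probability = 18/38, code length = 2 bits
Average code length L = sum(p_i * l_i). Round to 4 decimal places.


Weighted contributions p_i * l_i:
  D: (3/38) * 5 = 15/38
  A: (17/38) * 3 = 51/38
  C: (18/38) * 2 = 36/38
Sum = (15 + 51 + 36)/38 = 102/38

L = 102/38 = 2.6842 bits/symbol


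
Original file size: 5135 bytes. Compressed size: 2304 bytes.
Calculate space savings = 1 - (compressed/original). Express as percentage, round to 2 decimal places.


ratio = compressed/original = 2304/5135 = 0.448685
savings = 1 - ratio = 1 - 0.448685 = 0.551315
as a percentage: 0.551315 * 100 = 55.13%

Space savings = 1 - 2304/5135 = 55.13%


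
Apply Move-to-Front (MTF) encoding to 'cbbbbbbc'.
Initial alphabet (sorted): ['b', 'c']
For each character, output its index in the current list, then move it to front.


MTF encoding:
'c': index 1 in ['b', 'c'] -> ['c', 'b']
'b': index 1 in ['c', 'b'] -> ['b', 'c']
'b': index 0 in ['b', 'c'] -> ['b', 'c']
'b': index 0 in ['b', 'c'] -> ['b', 'c']
'b': index 0 in ['b', 'c'] -> ['b', 'c']
'b': index 0 in ['b', 'c'] -> ['b', 'c']
'b': index 0 in ['b', 'c'] -> ['b', 'c']
'c': index 1 in ['b', 'c'] -> ['c', 'b']


Output: [1, 1, 0, 0, 0, 0, 0, 1]


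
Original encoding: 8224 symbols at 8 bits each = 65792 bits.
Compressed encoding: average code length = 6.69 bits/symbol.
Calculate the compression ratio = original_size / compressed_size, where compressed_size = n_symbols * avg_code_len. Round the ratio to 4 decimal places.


original_size = n_symbols * orig_bits = 8224 * 8 = 65792 bits
compressed_size = n_symbols * avg_code_len = 8224 * 6.69 = 55018.56 bits
ratio = original_size / compressed_size = 65792 / 55018.56 = 1.1958

Compression ratio = 1.1958


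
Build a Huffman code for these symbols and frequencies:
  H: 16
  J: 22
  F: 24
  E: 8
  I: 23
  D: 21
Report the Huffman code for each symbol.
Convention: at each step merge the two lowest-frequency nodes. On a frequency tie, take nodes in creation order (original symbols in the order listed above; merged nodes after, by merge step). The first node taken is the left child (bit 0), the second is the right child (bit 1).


Huffman tree construction:
Step 1: Merge E(8) + H(16) = 24
Step 2: Merge D(21) + J(22) = 43
Step 3: Merge I(23) + F(24) = 47
Step 4: Merge (E+H)(24) + (D+J)(43) = 67
Step 5: Merge (I+F)(47) + ((E+H)+(D+J))(67) = 114
Read each symbol's code off the tree from the root (left child = 0, right child = 1).

Codes:
  H: 101 (length 3)
  J: 111 (length 3)
  F: 01 (length 2)
  E: 100 (length 3)
  I: 00 (length 2)
  D: 110 (length 3)
Average code length: 295/114 = 2.5877 bits/symbol


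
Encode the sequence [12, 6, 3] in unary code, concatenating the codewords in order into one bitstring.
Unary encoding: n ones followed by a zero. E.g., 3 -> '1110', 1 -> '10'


Encode each number as n ones followed by a terminating 0:
  12 -> 1111111111110 (13 bits)
  6 -> 1111110 (7 bits)
  3 -> 1110 (4 bits)
Total length = 13 + 7 + 4 = 24 bits.

Unary([12, 6, 3]) = 111111111111011111101110 (24 bits)


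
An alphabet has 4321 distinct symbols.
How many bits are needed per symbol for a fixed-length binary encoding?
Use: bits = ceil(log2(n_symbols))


log2(4321) = 12.0771
Bracket: 2^12 = 4096 < 4321 <= 2^13 = 8192
So ceil(log2(4321)) = 13

bits = ceil(log2(4321)) = ceil(12.0771) = 13 bits


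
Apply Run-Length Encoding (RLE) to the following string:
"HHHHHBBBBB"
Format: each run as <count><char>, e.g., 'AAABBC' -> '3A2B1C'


Scanning runs left to right:
  i=0: run of 'H' x 5 -> '5H'
  i=5: run of 'B' x 5 -> '5B'

RLE = 5H5B


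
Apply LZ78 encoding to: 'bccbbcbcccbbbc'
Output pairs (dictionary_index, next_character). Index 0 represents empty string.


LZ78 encoding steps:
Dictionary: {0: ''}
Step 1: w='' (idx 0), next='b' -> output (0, 'b'), add 'b' as idx 1
Step 2: w='' (idx 0), next='c' -> output (0, 'c'), add 'c' as idx 2
Step 3: w='c' (idx 2), next='b' -> output (2, 'b'), add 'cb' as idx 3
Step 4: w='b' (idx 1), next='c' -> output (1, 'c'), add 'bc' as idx 4
Step 5: w='bc' (idx 4), next='c' -> output (4, 'c'), add 'bcc' as idx 5
Step 6: w='cb' (idx 3), next='b' -> output (3, 'b'), add 'cbb' as idx 6
Step 7: w='bc' (idx 4), end of input -> output (4, '')


Encoded: [(0, 'b'), (0, 'c'), (2, 'b'), (1, 'c'), (4, 'c'), (3, 'b'), (4, '')]


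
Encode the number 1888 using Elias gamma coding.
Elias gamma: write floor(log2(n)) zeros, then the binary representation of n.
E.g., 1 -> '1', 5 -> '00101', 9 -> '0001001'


num_bits = floor(log2(1888)) + 1 = 11
leading_zeros = num_bits - 1 = 10
binary(1888) = 11101100000

Elias gamma(1888) = '0000000000' + '11101100000' = 000000000011101100000 (21 bits)


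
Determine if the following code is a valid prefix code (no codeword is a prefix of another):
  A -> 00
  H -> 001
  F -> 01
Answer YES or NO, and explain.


Checking each pair (does one codeword prefix another?):
  A='00' vs H='001': prefix -- VIOLATION

NO -- this is NOT a valid prefix code. A (00) is a prefix of H (001).


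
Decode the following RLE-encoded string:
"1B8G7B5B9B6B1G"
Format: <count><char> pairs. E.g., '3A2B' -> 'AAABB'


Expanding each <count><char> pair:
  1B -> 'B'
  8G -> 'GGGGGGGG'
  7B -> 'BBBBBBB'
  5B -> 'BBBBB'
  9B -> 'BBBBBBBBB'
  6B -> 'BBBBBB'
  1G -> 'G'

Decoded = BGGGGGGGGBBBBBBBBBBBBBBBBBBBBBBBBBBBG


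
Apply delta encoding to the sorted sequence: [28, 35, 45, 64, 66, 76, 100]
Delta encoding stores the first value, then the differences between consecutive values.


First value: 28
Deltas:
  35 - 28 = 7
  45 - 35 = 10
  64 - 45 = 19
  66 - 64 = 2
  76 - 66 = 10
  100 - 76 = 24


Delta encoded: [28, 7, 10, 19, 2, 10, 24]


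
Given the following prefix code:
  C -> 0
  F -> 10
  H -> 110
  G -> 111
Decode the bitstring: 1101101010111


Decoding step by step:
Bits 110 -> H
Bits 110 -> H
Bits 10 -> F
Bits 10 -> F
Bits 111 -> G


Decoded message: HHFFG


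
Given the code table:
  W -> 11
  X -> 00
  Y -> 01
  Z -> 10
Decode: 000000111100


Decoding:
00 -> X
00 -> X
00 -> X
11 -> W
11 -> W
00 -> X


Result: XXXWWX


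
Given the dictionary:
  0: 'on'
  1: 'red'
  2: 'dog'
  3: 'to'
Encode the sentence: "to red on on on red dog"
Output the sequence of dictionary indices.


Look up each word in the dictionary:
  'to' -> 3
  'red' -> 1
  'on' -> 0
  'on' -> 0
  'on' -> 0
  'red' -> 1
  'dog' -> 2

Encoded: [3, 1, 0, 0, 0, 1, 2]


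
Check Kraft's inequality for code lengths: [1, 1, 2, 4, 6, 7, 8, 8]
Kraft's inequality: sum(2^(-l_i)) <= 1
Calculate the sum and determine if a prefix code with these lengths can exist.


Sum = 2^(-1) + 2^(-1) + 2^(-2) + 2^(-4) + 2^(-6) + 2^(-7) + 2^(-8) + 2^(-8)
    = 0.5 + 0.5 + 0.25 + 0.0625 + 0.015625 + 0.0078125 + 0.00390625 + 0.00390625
    = 344/256 = 1.34375
Since 1.34375 > 1, Kraft's inequality is NOT satisfied.
A prefix code with these lengths CANNOT exist.

Kraft sum = 1.34375. Not satisfied.


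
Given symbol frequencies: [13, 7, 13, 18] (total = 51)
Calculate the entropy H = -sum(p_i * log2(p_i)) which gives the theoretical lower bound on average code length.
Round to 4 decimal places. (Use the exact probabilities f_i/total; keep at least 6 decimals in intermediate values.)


Per-symbol terms -p_i * log2(p_i) with p_i = f_i/51:
  p = 13/51 = 0.254902: log2(p) = -1.971986, -p*log2(p) = 0.502663
  p = 7/51 = 0.137255: log2(p) = -2.865070, -p*log2(p) = 0.393245
  p = 13/51 = 0.254902: log2(p) = -1.971986, -p*log2(p) = 0.502663
  p = 18/51 = 0.352941: log2(p) = -1.502500, -p*log2(p) = 0.530294
H = 0.502663 + 0.393245 + 0.502663 + 0.530294 = 1.928865

H = 1.9289 bits/symbol


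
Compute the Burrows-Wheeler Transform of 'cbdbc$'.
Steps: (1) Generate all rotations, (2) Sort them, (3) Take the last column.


Rotations (sorted):
  0: $cbdbc -> last char: c
  1: bc$cbd -> last char: d
  2: bdbc$c -> last char: c
  3: c$cbdb -> last char: b
  4: cbdbc$ -> last char: $
  5: dbc$cb -> last char: b


BWT = cdcb$b


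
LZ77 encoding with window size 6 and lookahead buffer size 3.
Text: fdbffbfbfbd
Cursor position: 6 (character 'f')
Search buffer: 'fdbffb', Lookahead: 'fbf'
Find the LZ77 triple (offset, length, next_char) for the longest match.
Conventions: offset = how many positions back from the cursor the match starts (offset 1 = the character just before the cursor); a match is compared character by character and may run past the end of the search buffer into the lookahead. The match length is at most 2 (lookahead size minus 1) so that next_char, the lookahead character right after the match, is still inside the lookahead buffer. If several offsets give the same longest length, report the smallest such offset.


Try each offset into the search buffer:
  offset=1 (pos 5, char 'b'): match length 0
  offset=2 (pos 4, char 'f'): match length 2
  offset=3 (pos 3, char 'f'): match length 1
  offset=4 (pos 2, char 'b'): match length 0
  offset=5 (pos 1, char 'd'): match length 0
  offset=6 (pos 0, char 'f'): match length 1
Longest match has length 2 at offset 2.
next_char = character at position 6 + 2 = 8 -> 'f'

Best match: offset=2, length=2 (matching 'fb' starting at position 4)
LZ77 triple: (2, 2, 'f')


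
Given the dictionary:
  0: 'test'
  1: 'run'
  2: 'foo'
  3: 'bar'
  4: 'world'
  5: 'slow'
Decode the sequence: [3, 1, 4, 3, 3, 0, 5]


Look up each index in the dictionary:
  3 -> 'bar'
  1 -> 'run'
  4 -> 'world'
  3 -> 'bar'
  3 -> 'bar'
  0 -> 'test'
  5 -> 'slow'

Decoded: "bar run world bar bar test slow"


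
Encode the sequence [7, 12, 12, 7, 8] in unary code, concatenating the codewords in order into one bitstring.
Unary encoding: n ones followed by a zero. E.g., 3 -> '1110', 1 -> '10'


Encode each number as n ones followed by a terminating 0:
  7 -> 11111110 (8 bits)
  12 -> 1111111111110 (13 bits)
  12 -> 1111111111110 (13 bits)
  7 -> 11111110 (8 bits)
  8 -> 111111110 (9 bits)
Total length = 8 + 13 + 13 + 8 + 9 = 51 bits.

Unary([7, 12, 12, 7, 8]) = 111111101111111111110111111111111011111110111111110 (51 bits)


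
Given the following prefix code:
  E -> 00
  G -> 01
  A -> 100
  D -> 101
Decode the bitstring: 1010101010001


Decoding step by step:
Bits 101 -> D
Bits 01 -> G
Bits 01 -> G
Bits 01 -> G
Bits 00 -> E
Bits 01 -> G


Decoded message: DGGGEG


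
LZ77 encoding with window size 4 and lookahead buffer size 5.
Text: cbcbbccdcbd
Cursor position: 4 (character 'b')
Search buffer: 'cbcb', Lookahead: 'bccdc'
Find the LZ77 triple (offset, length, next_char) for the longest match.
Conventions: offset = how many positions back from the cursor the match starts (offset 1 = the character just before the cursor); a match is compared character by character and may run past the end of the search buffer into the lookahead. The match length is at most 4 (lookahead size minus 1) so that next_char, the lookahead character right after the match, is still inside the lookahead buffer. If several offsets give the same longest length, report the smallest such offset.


Try each offset into the search buffer:
  offset=1 (pos 3, char 'b'): match length 1
  offset=2 (pos 2, char 'c'): match length 0
  offset=3 (pos 1, char 'b'): match length 2
  offset=4 (pos 0, char 'c'): match length 0
Longest match has length 2 at offset 3.
next_char = character at position 4 + 2 = 6 -> 'c'

Best match: offset=3, length=2 (matching 'bc' starting at position 1)
LZ77 triple: (3, 2, 'c')


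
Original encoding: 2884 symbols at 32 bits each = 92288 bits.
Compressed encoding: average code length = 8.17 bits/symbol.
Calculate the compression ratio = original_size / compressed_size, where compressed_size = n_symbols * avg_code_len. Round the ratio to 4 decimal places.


original_size = n_symbols * orig_bits = 2884 * 32 = 92288 bits
compressed_size = n_symbols * avg_code_len = 2884 * 8.17 = 23562.28 bits
ratio = original_size / compressed_size = 92288 / 23562.28 = 3.9168

Compression ratio = 3.9168


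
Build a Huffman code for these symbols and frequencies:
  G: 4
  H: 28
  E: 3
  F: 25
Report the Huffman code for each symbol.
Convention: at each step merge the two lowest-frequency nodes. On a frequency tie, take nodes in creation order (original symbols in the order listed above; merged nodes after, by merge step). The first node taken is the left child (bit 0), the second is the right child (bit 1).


Huffman tree construction:
Step 1: Merge E(3) + G(4) = 7
Step 2: Merge (E+G)(7) + F(25) = 32
Step 3: Merge H(28) + ((E+G)+F)(32) = 60
Read each symbol's code off the tree from the root (left child = 0, right child = 1).

Codes:
  G: 101 (length 3)
  H: 0 (length 1)
  E: 100 (length 3)
  F: 11 (length 2)
Average code length: 99/60 = 1.6500 bits/symbol


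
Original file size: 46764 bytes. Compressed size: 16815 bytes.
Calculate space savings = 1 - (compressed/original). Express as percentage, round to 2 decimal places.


ratio = compressed/original = 16815/46764 = 0.359571
savings = 1 - ratio = 1 - 0.359571 = 0.640429
as a percentage: 0.640429 * 100 = 64.04%

Space savings = 1 - 16815/46764 = 64.04%
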